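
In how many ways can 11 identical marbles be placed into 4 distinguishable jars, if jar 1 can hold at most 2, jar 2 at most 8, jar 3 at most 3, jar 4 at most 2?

Ignoring the caps, the number of non-negative solutions to x_1+…+x_4 = 11 is C(14,3) = 364.
Subtract solutions that violate a single cap (substitute x_i' = x_i − (cap_i+1)): x_1 ≥ 3 gives C(11,3) = 165; x_2 ≥ 9 gives C(5,3) = 10; x_3 ≥ 4 gives C(10,3) = 120; x_4 ≥ 3 gives C(11,3) = 165. Together 460.
Add back pairs where two caps are both exceeded: 0 + 35 + 56 + 0 + 0 + 35 = 126.
Subtract triples: 0 + 0 + 4 + 0 = 4.
By inclusion–exclusion the count is 364 − 460 + 126 − 4 = 26.

26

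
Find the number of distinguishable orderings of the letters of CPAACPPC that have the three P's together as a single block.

Treat the 3 copies of P as a single block. The multiset to arrange is then {PPP, A, A, C, C, C}, 6 items in all.
That gives (6)!/(3!·2!) = 60 arrangements.

60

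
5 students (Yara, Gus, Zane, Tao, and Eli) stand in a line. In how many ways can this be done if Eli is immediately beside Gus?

Glue Eli and Gus into one block (2 internal orders), leaving 4 units to arrange in a row.
So the count is 2·(4)! = 48.

48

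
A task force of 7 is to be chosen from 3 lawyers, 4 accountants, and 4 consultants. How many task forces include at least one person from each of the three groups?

320

Total 7-person selections from all 11: C(11,7) = 330.
Subtract selections that omit an entire group: no lawyers → C(8,7) = 8; no accountants → C(7,7) = 1; no consultants → C(7,7) = 1.
Add back selections omitting two groups (i.e. drawn from a single group): C(3,7) + C(4,7) + C(4,7) = 0.
By inclusion–exclusion: 330 − 10 + 0 = 320.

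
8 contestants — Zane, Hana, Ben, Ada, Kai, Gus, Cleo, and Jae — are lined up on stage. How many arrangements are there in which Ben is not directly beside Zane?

Of the 8! = 40320 arrangements, those with Ben and Zane adjacent number 2 × 7! = 10080 (treat the pair as a block with 2 internal orders).
So 40320 − 10080 = 30240 arrangements keep them apart.

30240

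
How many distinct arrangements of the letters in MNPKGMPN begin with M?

Fix M in the first position and arrange the remaining 7 letters.
Those 7 letters have N appearing twice and P appearing twice, giving (7)!/(2!·2!) = 1260.

1260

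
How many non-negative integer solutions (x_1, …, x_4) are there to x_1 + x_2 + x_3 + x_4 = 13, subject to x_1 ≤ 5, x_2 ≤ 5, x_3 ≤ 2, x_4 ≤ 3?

10

Without the upper bounds there are C(16,3) = 560 ways to split 13 among 4 variables.
Subtract solutions that violate a single cap (substitute x_i' = x_i − (cap_i+1)): x_1 ≥ 6 gives C(10,3) = 120; x_2 ≥ 6 gives C(10,3) = 120; x_3 ≥ 3 gives C(13,3) = 286; x_4 ≥ 4 gives C(12,3) = 220. Together 746.
Add back pairs where two caps are both exceeded: 4 + 35 + 20 + 35 + 20 + 84 = 198.
Subtract triples: 0 + 0 + 1 + 1 = 2.
By inclusion–exclusion the count is 560 − 746 + 198 − 2 = 10.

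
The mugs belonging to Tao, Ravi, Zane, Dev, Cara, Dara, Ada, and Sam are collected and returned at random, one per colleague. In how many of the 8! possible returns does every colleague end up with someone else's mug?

14833

Let Aᵢ be the assignments in which colleague i gets their own mug. We want the size of the complement of A₁∪…∪A_8.
By inclusion–exclusion this is Σ_{j=0}^{8} (−1)^j C(8,j)·(8−j)!.
Computing: 40320 − 40320 + 20160 − 6720 + 1680 − 336 + 56 − 8 + 1 = 14833.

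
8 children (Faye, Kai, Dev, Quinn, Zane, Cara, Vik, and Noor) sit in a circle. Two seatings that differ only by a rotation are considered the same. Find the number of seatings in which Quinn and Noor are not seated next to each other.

3600

Without the restriction there are (7)! = 5040 seatings.
Those with Quinn next to Noor: fuse the pair into one unit and seat 7 units around a circle — 2·(6)! = 1440.
Subtracting, 5040 − 1440 = 3600.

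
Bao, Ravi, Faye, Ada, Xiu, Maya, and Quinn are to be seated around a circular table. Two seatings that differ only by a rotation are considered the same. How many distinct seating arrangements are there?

720

Around a circle, 7 distinct people have 7!/7 = (6)! = 720 rotationally distinct seatings.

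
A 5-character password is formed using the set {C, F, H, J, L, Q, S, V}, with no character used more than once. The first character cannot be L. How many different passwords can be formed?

5880

The first character has 8−1 = 7 choices (anything except L).
The remaining 4 characters are filled from the other 7 symbols without repetition: 7 × 6 × 5 × 4 = 840.
Total: 7 × 840 = 5880.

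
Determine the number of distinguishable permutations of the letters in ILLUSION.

Letter multiplicities in ILLUSION: I×2, L×2, N×1, O×1, S×1, U×1.
The number of distinct arrangements is 8!/(2!·2!) = 40320/4 = 10080.

10080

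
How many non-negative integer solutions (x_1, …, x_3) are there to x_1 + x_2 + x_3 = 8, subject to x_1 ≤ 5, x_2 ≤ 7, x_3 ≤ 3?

Ignoring the caps, the number of non-negative solutions to x_1+…+x_3 = 8 is C(10,2) = 45.
Subtract solutions that violate a single cap (substitute x_i' = x_i − (cap_i+1)): x_1 ≥ 6 gives C(4,2) = 6; x_2 ≥ 8 gives C(2,2) = 1; x_3 ≥ 4 gives C(6,2) = 15. Together 22.
No two caps can be exceeded simultaneously, so the pair terms are all 0.
By inclusion–exclusion the count is 45 − 22 + 0 = 23.

23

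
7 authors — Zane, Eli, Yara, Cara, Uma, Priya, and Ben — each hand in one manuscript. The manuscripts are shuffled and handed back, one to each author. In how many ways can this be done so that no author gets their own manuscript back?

Let Aᵢ be the assignments in which author i gets their own manuscript. We want the size of the complement of A₁∪…∪A_7.
By inclusion–exclusion this is Σ_{j=0}^{7} (−1)^j C(7,j)·(7−j)!.
Computing: 5040 − 5040 + 2520 − 840 + 210 − 42 + 7 − 1 = 1854.

1854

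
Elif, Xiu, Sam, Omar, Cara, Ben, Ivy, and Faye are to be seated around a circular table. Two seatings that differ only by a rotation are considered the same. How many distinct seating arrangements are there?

5040

Fix one person's seat to break rotational symmetry; the remaining 7 people can be arranged in (7)! = 5040 ways.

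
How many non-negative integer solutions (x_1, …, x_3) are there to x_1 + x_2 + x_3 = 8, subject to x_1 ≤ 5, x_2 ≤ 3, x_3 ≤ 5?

18

Without the upper bounds there are C(10,2) = 45 ways to split 8 among 3 variables.
Subtract solutions that violate a single cap (substitute x_i' = x_i − (cap_i+1)): x_1 ≥ 6 gives C(4,2) = 6; x_2 ≥ 4 gives C(6,2) = 15; x_3 ≥ 6 gives C(4,2) = 6. Together 27.
No two caps can be exceeded simultaneously, so the pair terms are all 0.
By inclusion–exclusion the count is 45 − 27 + 0 = 18.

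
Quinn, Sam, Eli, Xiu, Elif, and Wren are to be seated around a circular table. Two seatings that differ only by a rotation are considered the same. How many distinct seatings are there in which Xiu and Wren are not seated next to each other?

All circular seatings of 6 people number (5)! = 120.
Those with Xiu next to Wren: fuse the pair into one unit and seat 5 units around a circle — 2·(4)! = 48.
Subtracting, 120 − 48 = 72.

72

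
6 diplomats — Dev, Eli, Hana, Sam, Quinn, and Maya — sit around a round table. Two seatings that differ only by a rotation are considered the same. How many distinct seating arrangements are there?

120

Seat Dev anywhere (absorbing the rotational symmetry), then permute the other 5: (5)! = 120.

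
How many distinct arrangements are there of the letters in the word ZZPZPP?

20

ZZPZPP has 6 letters with P appearing 3 times and Z appearing 3 times.
Dividing 6! = 720 by 3!·3! = 36 for the repeated letters gives 20.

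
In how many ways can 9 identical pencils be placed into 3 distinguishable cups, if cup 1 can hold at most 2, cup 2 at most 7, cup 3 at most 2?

By stars and bars, unrestricted non-negative solutions to x_1+…+x_3 = 9 number C(9+2,2) = 55.
Subtract solutions that violate a single cap (substitute x_i' = x_i − (cap_i+1)): x_1 ≥ 3 gives C(8,2) = 28; x_2 ≥ 8 gives C(3,2) = 3; x_3 ≥ 3 gives C(8,2) = 28. Together 59.
Add back pairs where two caps are both exceeded: 0 + 10 + 0 = 10.
By inclusion–exclusion the count is 55 − 59 + 10 = 6.

6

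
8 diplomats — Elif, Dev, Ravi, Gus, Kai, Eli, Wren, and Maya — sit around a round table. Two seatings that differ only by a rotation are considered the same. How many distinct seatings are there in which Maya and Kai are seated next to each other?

Treat {Maya, Kai} as one unit (2 internal orders) and seat the resulting 7 units around the table: (6)! circular arrangements.
So 2 × (6)! = 2 × 720 = 1440.

1440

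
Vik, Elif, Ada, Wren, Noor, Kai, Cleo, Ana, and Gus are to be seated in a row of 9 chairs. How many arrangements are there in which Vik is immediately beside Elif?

80640

Glue Vik and Elif into one block (2 internal orders), leaving 8 units to arrange in a row.
So the count is 2·(8)! = 80640.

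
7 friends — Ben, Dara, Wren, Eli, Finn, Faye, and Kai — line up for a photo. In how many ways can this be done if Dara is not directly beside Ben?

3600

There are 7! = 5040 arrangements in all. If Dara and Ben are adjacent, merging them into one block gives 2·(6)! = 1440 arrangements.
So 5040 − 1440 = 3600 arrangements keep them apart.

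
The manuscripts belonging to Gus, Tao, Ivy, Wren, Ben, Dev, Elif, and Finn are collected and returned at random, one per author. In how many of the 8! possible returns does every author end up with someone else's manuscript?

Count assignments avoiding every fixed point. For any j of the 8 authors fixed to their own manuscript, the other 8−j can be arranged in (8−j)! ways.
By inclusion–exclusion this is Σ_{j=0}^{8} (−1)^j C(8,j)·(8−j)!.
Computing: 40320 − 40320 + 20160 − 6720 + 1680 − 336 + 56 − 8 + 1 = 14833.

14833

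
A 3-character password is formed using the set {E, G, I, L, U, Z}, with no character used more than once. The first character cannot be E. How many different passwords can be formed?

The first character has 6−1 = 5 choices (anything except E).
The remaining 2 characters are filled from the other 5 symbols without repetition: 5 × 4 = 20.
Total: 5 × 20 = 100.

100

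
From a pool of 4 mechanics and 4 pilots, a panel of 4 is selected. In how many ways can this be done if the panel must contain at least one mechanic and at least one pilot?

68

Unrestricted: C(8,4) = 70 ways to pick any 4 of the 8.
Subtract selections that omit an entire group: no mechanics → C(4,4) = 1; no pilots → C(4,4) = 1.
Both groups omitted at once is impossible, so 70 − 2 = 68.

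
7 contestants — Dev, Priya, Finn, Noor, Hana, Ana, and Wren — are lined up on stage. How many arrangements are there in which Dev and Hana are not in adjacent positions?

3600

Of the 7! = 5040 arrangements, those with Dev and Hana adjacent number 2 × 6! = 1440 (treat the pair as a block with 2 internal orders).
So 5040 − 1440 = 3600 arrangements keep them apart.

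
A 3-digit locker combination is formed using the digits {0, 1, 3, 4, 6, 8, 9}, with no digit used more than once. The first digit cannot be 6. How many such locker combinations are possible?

180

The first digit has 7−1 = 6 choices (anything except 6).
The remaining 2 digits are filled from the other 6 symbols without repetition: 6 × 5 = 30.
Total: 6 × 30 = 180.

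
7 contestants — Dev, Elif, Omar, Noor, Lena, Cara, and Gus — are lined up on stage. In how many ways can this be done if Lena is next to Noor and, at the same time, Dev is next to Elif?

480

Treat {Lena,Noor} as one block (2 orders) and {Dev,Elif} as another (2 orders).
That leaves 5 units to arrange: 2 × 2 × 5! = 4 × 120 = 480.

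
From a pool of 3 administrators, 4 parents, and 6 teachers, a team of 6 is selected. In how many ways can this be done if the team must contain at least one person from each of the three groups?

1416

With no constraint there are C(13,6) = 1716 possible selections.
Selections missing a whole group: no administrators → C(10,6) = 210; no parents → C(9,6) = 84; no teachers → C(7,6) = 7.
Add back selections omitting two groups (i.e. drawn from a single group): C(3,6) + C(4,6) + C(6,6) = 1.
By inclusion–exclusion: 1716 − 301 + 1 = 1416.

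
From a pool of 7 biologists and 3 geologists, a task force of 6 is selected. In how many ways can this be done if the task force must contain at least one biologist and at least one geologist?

203

With no constraint there are C(10,6) = 210 possible selections.
Subtract selections that omit an entire group: no biologists → C(3,6) = 0; no geologists → C(7,6) = 7.
Both groups omitted at once is impossible, so 210 − 7 = 203.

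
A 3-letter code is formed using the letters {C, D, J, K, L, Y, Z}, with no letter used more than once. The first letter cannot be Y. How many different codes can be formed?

180

The first letter has 7−1 = 6 choices (anything except Y).
The remaining 2 letters are filled from the other 6 symbols without repetition: 6 × 5 = 30.
Total: 6 × 30 = 180.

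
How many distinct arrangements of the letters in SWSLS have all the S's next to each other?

6

Treat the 3 copies of S as a single block. The multiset to arrange is then {SSS, L, W}, 3 items in all.
All 3 items are distinct, so there are (3)! = 6 arrangements.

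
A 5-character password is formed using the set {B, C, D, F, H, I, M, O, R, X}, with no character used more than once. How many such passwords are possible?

With no repetition, fill the 5 characters in order: 10 choices, then 9, down to 6.
10 × 9 × 8 × 7 × 6 = 30240.

30240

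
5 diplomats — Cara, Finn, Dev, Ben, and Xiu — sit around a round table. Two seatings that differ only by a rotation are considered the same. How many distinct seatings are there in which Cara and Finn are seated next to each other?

12

Treat {Cara, Finn} as one unit (2 internal orders) and seat the resulting 4 units around the table: (3)! circular arrangements.
So 2 × (3)! = 2 × 6 = 12.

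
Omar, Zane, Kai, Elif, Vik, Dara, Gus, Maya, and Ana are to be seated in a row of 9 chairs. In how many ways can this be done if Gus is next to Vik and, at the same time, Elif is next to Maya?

20160

Treat {Gus,Vik} as one block (2 orders) and {Elif,Maya} as another (2 orders).
That leaves 7 units to arrange: 2 × 2 × 7! = 4 × 5040 = 20160.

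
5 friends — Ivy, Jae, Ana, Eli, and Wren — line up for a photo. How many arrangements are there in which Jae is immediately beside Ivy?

48

Place the 3 others and the Jae-Ivy pair as 4 objects in a line; the pair has 2 internal arrangements.
That gives 2 × 4! = 2 × 24 = 48.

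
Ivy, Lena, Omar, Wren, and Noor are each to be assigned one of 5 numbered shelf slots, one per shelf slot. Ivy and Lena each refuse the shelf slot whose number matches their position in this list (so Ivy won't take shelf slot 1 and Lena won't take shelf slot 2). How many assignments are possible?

78

Let Aᵢ (for i ∈ {1, 2}) be the placements that put person i in their forbidden shelf slot. Any j of these fix j positions, leaving (5−j)! ways to fill the rest, and there are C(2,j) ways to pick which j.
By inclusion–exclusion, the number of valid placements is Σ_{j=0}^{2} (−1)^j C(2,j)·(5−j)!.
Computing: 120 − 48 + 6 = 78.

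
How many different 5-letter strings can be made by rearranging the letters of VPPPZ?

The 5 letters of VPPPZ have repeats: P appearing 3 times.
Dividing 5! = 120 by 3! = 6 for the repeated letters gives 20.

20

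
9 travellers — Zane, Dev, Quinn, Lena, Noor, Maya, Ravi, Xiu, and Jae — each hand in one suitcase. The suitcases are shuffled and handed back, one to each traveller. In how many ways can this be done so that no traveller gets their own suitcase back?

Let Aᵢ be the assignments in which traveller i gets their own suitcase. We want the size of the complement of A₁∪…∪A_9.
By inclusion–exclusion this is Σ_{j=0}^{9} (−1)^j C(9,j)·(9−j)!.
Computing: 362880 − 362880 + 181440 − 60480 + 15120 − 3024 + 504 − 72 + 9 − 1 = 133496.

133496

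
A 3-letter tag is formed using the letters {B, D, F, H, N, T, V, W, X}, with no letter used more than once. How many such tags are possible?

With no repetition, fill the 3 letters in order: 9 choices, then 8, down to 7.
That product is 9 × 8 × 7 = 504.

504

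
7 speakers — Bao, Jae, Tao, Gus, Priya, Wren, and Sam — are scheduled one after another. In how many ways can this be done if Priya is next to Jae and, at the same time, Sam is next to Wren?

Treat {Priya,Jae} as one block (2 orders) and {Sam,Wren} as another (2 orders).
That leaves 5 units to arrange: 2 × 2 × 5! = 4 × 120 = 480.

480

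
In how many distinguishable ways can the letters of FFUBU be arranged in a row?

30

The 5 letters of FFUBU have repeats: F appearing twice and U appearing twice.
The number of distinct arrangements is 5!/(2!·2!) = 120/4 = 30.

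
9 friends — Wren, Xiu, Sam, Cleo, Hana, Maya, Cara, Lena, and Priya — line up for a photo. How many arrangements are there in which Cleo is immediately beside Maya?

80640

Glue Cleo and Maya into one block (2 internal orders), leaving 8 units to arrange in a row.
That gives 2 × 8! = 2 × 40320 = 80640.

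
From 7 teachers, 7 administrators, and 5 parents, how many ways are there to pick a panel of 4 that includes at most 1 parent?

Split by how many parents are chosen (0 through 1).
Sum: C(5,0)·C(14,4) + C(5,1)·C(14,3) = 1001 + 1820 = 2821.

2821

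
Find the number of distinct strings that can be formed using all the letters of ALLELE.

The 6 letters of ALLELE have repeats: E appearing twice and L appearing 3 times.
So there are 6! / (3!·2!) = 60 distinguishable arrangements.

60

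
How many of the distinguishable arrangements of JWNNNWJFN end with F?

Fix F in the last position and arrange the remaining 8 letters.
Those 8 letters have J appearing twice, N appearing 4 times, and W appearing twice, giving (8)!/(4!·2!·2!) = 420.

420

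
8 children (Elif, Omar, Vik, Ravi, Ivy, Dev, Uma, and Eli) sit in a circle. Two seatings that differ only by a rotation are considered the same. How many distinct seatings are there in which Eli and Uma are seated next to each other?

Glue Eli and Uma into a block (2 internal orders). Seating 7 units around a circle gives (6)! arrangements.
So 2 × (6)! = 2 × 720 = 1440.

1440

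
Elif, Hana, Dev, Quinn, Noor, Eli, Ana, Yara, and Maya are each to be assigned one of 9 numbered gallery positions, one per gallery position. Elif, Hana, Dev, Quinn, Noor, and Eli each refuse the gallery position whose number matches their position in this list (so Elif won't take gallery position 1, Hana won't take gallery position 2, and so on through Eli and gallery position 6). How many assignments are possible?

183822

Let Aᵢ (for 1 ≤ i ≤ 6) be the placements that put person i in their forbidden gallery position. Any j of these fix j positions, leaving (9−j)! ways to fill the rest, and there are C(6,j) ways to pick which j.
By inclusion–exclusion, the number of valid placements is Σ_{j=0}^{6} (−1)^j C(6,j)·(9−j)!.
Computing: 362880 − 241920 + 75600 − 14400 + 1800 − 144 + 6 = 183822.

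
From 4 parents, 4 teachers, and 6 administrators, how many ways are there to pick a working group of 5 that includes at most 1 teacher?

1092

Split by how many teachers are chosen (0 through 1).
Sum: C(4,0)·C(10,5) + C(4,1)·C(10,4) = 252 + 840 = 1092.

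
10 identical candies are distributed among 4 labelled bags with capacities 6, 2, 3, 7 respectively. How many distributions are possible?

73

Ignoring the caps, the number of non-negative solutions to x_1+…+x_4 = 10 is C(13,3) = 286.
Subtract solutions that violate a single cap (substitute x_i' = x_i − (cap_i+1)): x_1 ≥ 7 gives C(6,3) = 20; x_2 ≥ 3 gives C(10,3) = 120; x_3 ≥ 4 gives C(9,3) = 84; x_4 ≥ 8 gives C(5,3) = 10. Together 234.
Add back pairs where two caps are both exceeded: 1 + 0 + 0 + 20 + 0 + 0 = 21.
By inclusion–exclusion the count is 286 − 234 + 21 = 73.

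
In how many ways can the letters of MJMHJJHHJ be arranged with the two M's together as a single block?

Treat the 2 copies of M as a single block. The multiset to arrange is then {MM, H, H, H, J, J, J, J}, 8 items in all.
That gives (8)!/(4!·3!) = 280 arrangements.

280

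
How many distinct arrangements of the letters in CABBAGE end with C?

180

Fix C in the last position and arrange the remaining 6 letters.
Those 6 letters have A appearing twice and B appearing twice, giving (6)!/(2!·2!) = 180.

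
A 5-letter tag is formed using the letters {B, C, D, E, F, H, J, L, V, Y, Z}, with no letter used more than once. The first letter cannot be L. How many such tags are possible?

50400

The first letter has 11−1 = 10 choices (anything except L).
The remaining 4 letters are filled from the other 10 symbols without repetition: 10 × 9 × 8 × 7 = 5040.
Total: 10 × 5040 = 50400.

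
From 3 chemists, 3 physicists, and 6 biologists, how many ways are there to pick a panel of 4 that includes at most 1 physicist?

378

Split by how many physicists are chosen (0 through 1).
Sum: C(3,0)·C(9,4) + C(3,1)·C(9,3) = 126 + 252 = 378.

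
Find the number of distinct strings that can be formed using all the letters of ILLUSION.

ILLUSION has 8 letters with I appearing twice and L appearing twice.
Dividing 8! = 40320 by 2!·2! = 4 for the repeated letters gives 10080.

10080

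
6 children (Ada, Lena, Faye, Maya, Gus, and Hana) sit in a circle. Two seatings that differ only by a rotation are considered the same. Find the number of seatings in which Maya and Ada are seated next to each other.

48

Glue Maya and Ada into a block (2 internal orders). Seating 5 units around a circle gives (4)! arrangements.
So 2 × (4)! = 2 × 24 = 48.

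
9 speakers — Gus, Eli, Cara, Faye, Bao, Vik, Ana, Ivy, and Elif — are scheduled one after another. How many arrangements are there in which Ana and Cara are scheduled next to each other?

80640

Glue Ana and Cara into one block (2 internal orders), leaving 8 units to arrange in a row.
That gives 2 × 8! = 2 × 40320 = 80640.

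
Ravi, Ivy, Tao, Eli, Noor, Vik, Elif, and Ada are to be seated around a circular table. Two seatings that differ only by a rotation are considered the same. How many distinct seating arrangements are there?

Fix one person's seat to break rotational symmetry; the remaining 7 people can be arranged in (7)! = 5040 ways.

5040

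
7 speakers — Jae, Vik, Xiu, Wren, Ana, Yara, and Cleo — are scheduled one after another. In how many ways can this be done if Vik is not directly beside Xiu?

Of the 7! = 5040 arrangements, those with Vik and Xiu adjacent number 2 × 6! = 1440 (treat the pair as a block with 2 internal orders).
Complementary counting: 5040 − 1440 = 3600.

3600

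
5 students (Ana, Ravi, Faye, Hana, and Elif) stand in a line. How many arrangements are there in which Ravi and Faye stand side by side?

48

Place the 3 others and the Ravi-Faye pair as 4 objects in a line; the pair has 2 internal arrangements.
That gives 2 × 4! = 2 × 24 = 48.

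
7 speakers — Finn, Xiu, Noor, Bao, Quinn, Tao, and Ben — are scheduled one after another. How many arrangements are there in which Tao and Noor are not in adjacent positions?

3600

Of the 7! = 5040 arrangements, those with Tao and Noor adjacent number 2 × 6! = 1440 (treat the pair as a block with 2 internal orders).
So 5040 − 1440 = 3600 arrangements keep them apart.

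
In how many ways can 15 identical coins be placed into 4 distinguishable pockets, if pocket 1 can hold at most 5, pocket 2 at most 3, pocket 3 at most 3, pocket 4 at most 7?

By stars and bars, unrestricted non-negative solutions to x_1+…+x_4 = 15 number C(15+3,3) = 816.
Subtract solutions that violate a single cap (substitute x_i' = x_i − (cap_i+1)): x_1 ≥ 6 gives C(12,3) = 220; x_2 ≥ 4 gives C(14,3) = 364; x_3 ≥ 4 gives C(14,3) = 364; x_4 ≥ 8 gives C(10,3) = 120. Together 1068.
Add back pairs where two caps are both exceeded: 56 + 56 + 4 + 120 + 20 + 20 = 276.
Subtract triples: 4 + 0 + 0 + 0 = 4.
By inclusion–exclusion the count is 816 − 1068 + 276 − 4 = 20.

20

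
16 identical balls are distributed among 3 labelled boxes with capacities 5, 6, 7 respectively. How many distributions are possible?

By stars and bars, unrestricted non-negative solutions to x_1+…+x_3 = 16 number C(16+2,2) = 153.
Subtract solutions that violate a single cap (substitute x_i' = x_i − (cap_i+1)): x_1 ≥ 6 gives C(12,2) = 66; x_2 ≥ 7 gives C(11,2) = 55; x_3 ≥ 8 gives C(10,2) = 45. Together 166.
Add back pairs where two caps are both exceeded: 10 + 6 + 3 = 19.
By inclusion–exclusion the count is 153 − 166 + 19 = 6.

6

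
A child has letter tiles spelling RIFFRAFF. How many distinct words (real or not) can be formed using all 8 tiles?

RIFFRAFF has 8 letters with F appearing 4 times and R appearing twice.
Dividing 8! = 40320 by 4!·2! = 48 for the repeated letters gives 840.

840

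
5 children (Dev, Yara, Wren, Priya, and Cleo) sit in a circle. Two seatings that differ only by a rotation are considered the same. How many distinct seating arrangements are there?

24

Fix one person's seat to break rotational symmetry; the remaining 4 people can be arranged in (4)! = 24 ways.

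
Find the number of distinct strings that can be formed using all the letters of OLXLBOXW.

5040

OLXLBOXW has 8 letters with L appearing twice, O appearing twice, and X appearing twice.
So there are 8! / (2!·2!·2!) = 5040 distinguishable arrangements.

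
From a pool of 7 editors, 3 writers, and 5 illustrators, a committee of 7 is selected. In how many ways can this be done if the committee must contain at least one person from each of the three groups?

5516

Unrestricted: C(15,7) = 6435 ways to pick any 7 of the 15.
Selections missing a whole group: no editors → C(8,7) = 8; no writers → C(12,7) = 792; no illustrators → C(10,7) = 120.
Add back selections omitting two groups (i.e. drawn from a single group): C(7,7) + C(3,7) + C(5,7) = 1.
By inclusion–exclusion: 6435 − 920 + 1 = 5516.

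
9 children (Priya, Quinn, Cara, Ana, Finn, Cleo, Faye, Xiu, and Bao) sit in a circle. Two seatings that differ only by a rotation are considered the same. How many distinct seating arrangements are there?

40320

Seat Priya anywhere (absorbing the rotational symmetry), then permute the other 8: (8)! = 40320.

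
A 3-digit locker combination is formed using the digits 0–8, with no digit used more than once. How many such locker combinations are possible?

504

This is a permutation of 3 out of 9: P(9,3) = 9!/6!.
That product is 9 × 8 × 7 = 504.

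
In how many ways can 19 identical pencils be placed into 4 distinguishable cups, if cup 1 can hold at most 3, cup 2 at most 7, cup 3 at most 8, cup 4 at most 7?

74

Ignoring the caps, the number of non-negative solutions to x_1+…+x_4 = 19 is C(22,3) = 1540.
Subtract solutions that violate a single cap (substitute x_i' = x_i − (cap_i+1)): x_1 ≥ 4 gives C(18,3) = 816; x_2 ≥ 8 gives C(14,3) = 364; x_3 ≥ 9 gives C(13,3) = 286; x_4 ≥ 8 gives C(14,3) = 364. Together 1830.
Add back pairs where two caps are both exceeded: 120 + 84 + 120 + 10 + 20 + 10 = 364.
By inclusion–exclusion the count is 1540 − 1830 + 364 = 74.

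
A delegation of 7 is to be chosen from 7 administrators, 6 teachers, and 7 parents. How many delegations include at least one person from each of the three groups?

70658

Total 7-person selections from all 20: C(20,7) = 77520.
Selections missing a whole group: no administrators → C(13,7) = 1716; no teachers → C(14,7) = 3432; no parents → C(13,7) = 1716.
Add back selections omitting two groups (i.e. drawn from a single group): C(7,7) + C(6,7) + C(7,7) = 2.
By inclusion–exclusion: 77520 − 6864 + 2 = 70658.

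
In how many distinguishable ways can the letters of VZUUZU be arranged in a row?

60

Letter multiplicities in VZUUZU: U×3, V×1, Z×2.
Dividing 6! = 720 by 3!·2! = 12 for the repeated letters gives 60.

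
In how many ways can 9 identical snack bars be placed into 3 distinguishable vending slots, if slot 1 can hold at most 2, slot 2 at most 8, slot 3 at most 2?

8

Without the upper bounds there are C(11,2) = 55 ways to split 9 among 3 vending slots.
Subtract solutions that violate a single cap (substitute x_i' = x_i − (cap_i+1)): x_1 ≥ 3 gives C(8,2) = 28; x_2 ≥ 9 gives C(2,2) = 1; x_3 ≥ 3 gives C(8,2) = 28. Together 57.
Add back pairs where two caps are both exceeded: 0 + 10 + 0 = 10.
By inclusion–exclusion the count is 55 − 57 + 10 = 8.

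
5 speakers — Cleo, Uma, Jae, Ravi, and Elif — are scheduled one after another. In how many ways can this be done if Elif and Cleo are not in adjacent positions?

72

There are 5! = 120 arrangements in all. If Elif and Cleo are adjacent, merging them into one block gives 2·(4)! = 48 arrangements.
So 120 − 48 = 72 arrangements keep them apart.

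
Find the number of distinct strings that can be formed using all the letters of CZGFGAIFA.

45360

CZGFGAIFA has 9 letters with A appearing twice, F appearing twice, and G appearing twice.
Dividing 9! = 362880 by 2!·2!·2! = 8 for the repeated letters gives 45360.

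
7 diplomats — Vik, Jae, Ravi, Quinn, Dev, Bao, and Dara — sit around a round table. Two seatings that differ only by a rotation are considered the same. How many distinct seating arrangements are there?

720

Fix one person's seat to break rotational symmetry; the remaining 6 people can be arranged in (6)! = 720 ways.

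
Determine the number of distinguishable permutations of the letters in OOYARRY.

Letter multiplicities in OOYARRY: A×1, O×2, R×2, Y×2.
The number of distinct arrangements is 7!/(2!·2!·2!) = 5040/8 = 630.

630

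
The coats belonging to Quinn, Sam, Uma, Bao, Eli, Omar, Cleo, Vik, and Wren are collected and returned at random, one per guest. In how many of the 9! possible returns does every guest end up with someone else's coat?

133496

This is the derangement count D_9: permutations of 9 items with no fixed point.
By inclusion–exclusion this is Σ_{j=0}^{9} (−1)^j C(9,j)·(9−j)!.
Computing: 362880 − 362880 + 181440 − 60480 + 15120 − 3024 + 504 − 72 + 9 − 1 = 133496.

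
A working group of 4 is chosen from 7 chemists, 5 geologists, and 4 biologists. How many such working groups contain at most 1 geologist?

Split by how many geologists are chosen (0 through 1).
Sum: C(5,0)·C(11,4) + C(5,1)·C(11,3) = 330 + 825 = 1155.

1155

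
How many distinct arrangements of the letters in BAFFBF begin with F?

30

With the first slot taken by F, it remains to arrange the other 5 letters (BAFBF).
Those 5 letters have B appearing twice and F appearing twice, giving (5)!/(2!·2!) = 30.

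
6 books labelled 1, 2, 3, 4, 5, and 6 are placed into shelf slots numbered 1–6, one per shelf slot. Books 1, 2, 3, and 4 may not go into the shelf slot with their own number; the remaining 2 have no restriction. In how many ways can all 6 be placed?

Let Aᵢ (for 1 ≤ i ≤ 4) be the placements that put book i in its forbidden shelf slot. Any j of these fix j positions, leaving (6−j)! ways to fill the rest, and there are C(4,j) ways to pick which j.
By inclusion–exclusion, the number of valid placements is Σ_{j=0}^{4} (−1)^j C(4,j)·(6−j)!.
Computing: 720 − 480 + 144 − 24 + 2 = 362.

362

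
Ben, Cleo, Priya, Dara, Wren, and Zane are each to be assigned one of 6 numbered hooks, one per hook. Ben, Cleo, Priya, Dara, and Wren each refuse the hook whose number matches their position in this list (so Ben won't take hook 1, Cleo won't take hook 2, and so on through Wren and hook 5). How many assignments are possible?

309

Let Aᵢ (for 1 ≤ i ≤ 5) be the placements that put person i in their forbidden hook. Any j of these fix j positions, leaving (6−j)! ways to fill the rest, and there are C(5,j) ways to pick which j.
By inclusion–exclusion, the number of valid placements is Σ_{j=0}^{5} (−1)^j C(5,j)·(6−j)!.
Computing: 720 − 600 + 240 − 60 + 10 − 1 = 309.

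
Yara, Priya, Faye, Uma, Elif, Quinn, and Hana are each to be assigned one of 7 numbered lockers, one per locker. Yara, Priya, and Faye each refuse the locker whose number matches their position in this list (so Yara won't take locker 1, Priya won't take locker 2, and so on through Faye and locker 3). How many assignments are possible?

Let Aᵢ (for i ∈ {1, 2, 3}) be the placements that put person i in their forbidden locker. Any j of these fix j positions, leaving (7−j)! ways to fill the rest, and there are C(3,j) ways to pick which j.
By inclusion–exclusion, the number of valid placements is Σ_{j=0}^{3} (−1)^j C(3,j)·(7−j)!.
Computing: 5040 − 2160 + 360 − 24 = 3216.

3216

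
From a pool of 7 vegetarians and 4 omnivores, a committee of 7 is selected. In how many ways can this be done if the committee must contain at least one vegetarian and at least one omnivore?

Total 7-person selections from all 11: C(11,7) = 330.
Selections missing a whole group: no vegetarians → C(4,7) = 0; no omnivores → C(7,7) = 1.
Both groups omitted at once is impossible, so 330 − 1 = 329.

329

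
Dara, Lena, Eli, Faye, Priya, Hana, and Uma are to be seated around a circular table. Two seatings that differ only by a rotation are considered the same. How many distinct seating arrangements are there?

720

Around a circle, 7 distinct people have 7!/7 = (6)! = 720 rotationally distinct seatings.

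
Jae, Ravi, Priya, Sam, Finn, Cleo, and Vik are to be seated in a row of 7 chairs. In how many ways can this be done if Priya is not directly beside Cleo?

Of the 7! = 5040 arrangements, those with Priya and Cleo adjacent number 2 × 6! = 1440 (treat the pair as a block with 2 internal orders).
Complementary counting: 5040 − 1440 = 3600.

3600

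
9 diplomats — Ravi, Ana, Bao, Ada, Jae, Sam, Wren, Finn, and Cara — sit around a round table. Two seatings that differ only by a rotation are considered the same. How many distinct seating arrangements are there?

40320

Seat Ravi anywhere (absorbing the rotational symmetry), then permute the other 8: (8)! = 40320.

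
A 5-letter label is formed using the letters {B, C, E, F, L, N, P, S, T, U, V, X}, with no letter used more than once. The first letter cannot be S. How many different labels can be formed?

87120

The first letter has 12−1 = 11 choices (anything except S).
The remaining 4 letters are filled from the other 11 symbols without repetition: 11 × 10 × 9 × 8 = 7920.
Total: 11 × 7920 = 87120.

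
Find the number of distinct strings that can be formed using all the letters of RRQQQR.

20

RRQQQR has 6 letters with Q appearing 3 times and R appearing 3 times.
Dividing 6! = 720 by 3!·3! = 36 for the repeated letters gives 20.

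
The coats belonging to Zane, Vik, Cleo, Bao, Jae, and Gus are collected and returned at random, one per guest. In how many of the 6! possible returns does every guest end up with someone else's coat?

Count assignments avoiding every fixed point. For any j of the 6 guests fixed to their own coat, the other 6−j can be arranged in (6−j)! ways.
By inclusion–exclusion this is Σ_{j=0}^{6} (−1)^j C(6,j)·(6−j)!.
Computing: 720 − 720 + 360 − 120 + 30 − 6 + 1 = 265.

265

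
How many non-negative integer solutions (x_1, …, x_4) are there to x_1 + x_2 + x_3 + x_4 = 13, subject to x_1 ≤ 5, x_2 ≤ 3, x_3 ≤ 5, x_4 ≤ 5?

52

By stars and bars, unrestricted non-negative solutions to x_1+…+x_4 = 13 number C(13+3,3) = 560.
Subtract solutions that violate a single cap (substitute x_i' = x_i − (cap_i+1)): x_1 ≥ 6 gives C(10,3) = 120; x_2 ≥ 4 gives C(12,3) = 220; x_3 ≥ 6 gives C(10,3) = 120; x_4 ≥ 6 gives C(10,3) = 120. Together 580.
Add back pairs where two caps are both exceeded: 20 + 4 + 4 + 20 + 20 + 4 = 72.
By inclusion–exclusion the count is 560 − 580 + 72 = 52.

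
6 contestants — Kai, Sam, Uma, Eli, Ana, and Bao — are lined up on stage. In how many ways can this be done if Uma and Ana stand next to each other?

Treat {Uma, Ana} as a single unit. There are 5 units to order, and the pair itself can be ordered 2 ways.
So the count is 2·(5)! = 240.

240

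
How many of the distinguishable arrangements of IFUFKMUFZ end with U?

6720

With the last slot taken by U, it remains to arrange the other 8 letters (IFFKMUFZ).
Those 8 letters have F appearing 3 times, giving (8)!/(3!) = 6720.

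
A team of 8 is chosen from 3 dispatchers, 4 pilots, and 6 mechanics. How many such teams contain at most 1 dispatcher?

Split by how many dispatchers are chosen (0 through 1).
Sum: C(3,0)·C(10,8) + C(3,1)·C(10,7) = 45 + 360 = 405.

405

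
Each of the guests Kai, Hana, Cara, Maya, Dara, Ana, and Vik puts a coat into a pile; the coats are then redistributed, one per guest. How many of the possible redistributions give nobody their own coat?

Let Aᵢ be the assignments in which guest i gets their own coat. We want the size of the complement of A₁∪…∪A_7.
By inclusion–exclusion this is Σ_{j=0}^{7} (−1)^j C(7,j)·(7−j)!.
Computing: 5040 − 5040 + 2520 − 840 + 210 − 42 + 7 − 1 = 1854.

1854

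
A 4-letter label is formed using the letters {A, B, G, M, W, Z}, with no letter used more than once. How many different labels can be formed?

This is a permutation of 4 out of 6: P(6,4) = 6!/2!.
That product is 6 × 5 × 4 × 3 = 360.

360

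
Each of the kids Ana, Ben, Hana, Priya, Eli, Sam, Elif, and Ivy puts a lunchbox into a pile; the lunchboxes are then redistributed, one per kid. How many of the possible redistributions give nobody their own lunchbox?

This is the derangement count D_8: permutations of 8 items with no fixed point.
By inclusion–exclusion this is Σ_{j=0}^{8} (−1)^j C(8,j)·(8−j)!.
Computing: 40320 − 40320 + 20160 − 6720 + 1680 − 336 + 56 − 8 + 1 = 14833.

14833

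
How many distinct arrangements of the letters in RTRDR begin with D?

Fix D in the first position and arrange the remaining 4 letters.
Those 4 letters have R appearing 3 times, giving (4)!/(3!) = 4.

4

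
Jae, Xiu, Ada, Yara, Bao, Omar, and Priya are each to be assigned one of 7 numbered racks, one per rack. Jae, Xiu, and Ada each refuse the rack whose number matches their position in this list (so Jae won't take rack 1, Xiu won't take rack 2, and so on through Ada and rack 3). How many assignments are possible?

Let Aᵢ (for i ∈ {1, 2, 3}) be the placements that put person i in their forbidden rack. Any j of these fix j positions, leaving (7−j)! ways to fill the rest, and there are C(3,j) ways to pick which j.
By inclusion–exclusion, the number of valid placements is Σ_{j=0}^{3} (−1)^j C(3,j)·(7−j)!.
Computing: 5040 − 2160 + 360 − 24 = 3216.

3216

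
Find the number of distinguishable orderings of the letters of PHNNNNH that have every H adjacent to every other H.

30

Treat the 2 copies of H as a single block. The multiset to arrange is then {HH, N, N, N, N, P}, 6 items in all.
That gives (6)!/(4!) = 30 arrangements.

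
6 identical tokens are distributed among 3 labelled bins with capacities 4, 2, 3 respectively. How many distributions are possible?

Without the upper bounds there are C(8,2) = 28 ways to split 6 among 3 bins.
Subtract solutions that violate a single cap (substitute x_i' = x_i − (cap_i+1)): x_1 ≥ 5 gives C(3,2) = 3; x_2 ≥ 3 gives C(5,2) = 10; x_3 ≥ 4 gives C(4,2) = 6. Together 19.
No two caps can be exceeded simultaneously, so the pair terms are all 0.
By inclusion–exclusion the count is 28 − 19 + 0 = 9.

9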